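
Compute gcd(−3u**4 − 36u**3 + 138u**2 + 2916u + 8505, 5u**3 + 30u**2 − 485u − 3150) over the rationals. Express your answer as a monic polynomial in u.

Euclidean algorithm in ℚ[u]:
  −3u**4 − 36u**3 + 138u**2 + 2916u + 8505 = (−(3/5)u − 18/5)(5u**3 + 30u**2 − 485u − 3150) + (−45u**2 − 720u − 2835)
  5u**3 + 30u**2 − 485u − 3150 = (−(1/9)u + 10/9)(−45u**2 − 720u − 2835) + (0)
Last nonzero remainder: −45u**2 − 720u − 2835. Dividing through by −45 gives the monic gcd u**2 + 16u + 63.

u**2 + 16u + 63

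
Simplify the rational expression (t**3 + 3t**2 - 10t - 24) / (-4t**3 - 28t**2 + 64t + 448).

Euclidean algorithm in ℚ[t]:
  t**3 + 3t**2 - 10t - 24 = (-1/4)(-4t**3 - 28t**2 + 64t + 448) + (-4t**2 + 6t + 88)
  -4t**3 - 28t**2 + 64t + 448 = (t + 17/2)(-4t**2 + 6t + 88) + (-75t - 300)
  -4t**2 + 6t + 88 = ((4/75)t - 22/75)(-75t - 300) + (0)
Last nonzero remainder: -75t - 300. Dividing through by -75 gives the monic gcd t + 4.
Cancel t + 4 from numerator and denominator to get the reduced form.

(-t**2 + t + 6)/(4t**2 + 12t - 112)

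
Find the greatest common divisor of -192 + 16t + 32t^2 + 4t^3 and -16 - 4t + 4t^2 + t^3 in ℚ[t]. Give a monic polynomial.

Apply the Euclidean algorithm:
  4t^3 + 32t^2 + 16t - 192 = (4)(t^3 + 4t^2 - 4t - 16) + (16t^2 + 32t - 128)
  t^3 + 4t^2 - 4t - 16 = ((1/16)t + 1/8)(16t^2 + 32t - 128) + (0)
Last nonzero remainder: 16t^2 + 32t - 128. Dividing through by 16 gives the monic gcd t^2 + 2t - 8.

-8 + 2t + t^2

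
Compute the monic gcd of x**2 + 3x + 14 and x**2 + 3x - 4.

1

Apply the Euclidean algorithm:
  x**2 + 3x + 14 = (x**2 + 3x - 4) + (18)
  x**2 + 3x - 4 = ((1/18)x**2 + (1/6)x - 2/9)(18) + (0)
The last nonzero remainder is the constant 18, so the polynomials are coprime and gcd = 1.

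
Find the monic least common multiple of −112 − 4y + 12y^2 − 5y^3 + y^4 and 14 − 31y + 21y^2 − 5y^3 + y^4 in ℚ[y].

−112 + 220y − 92y^2 − 33y^3 + 23y^4 − 7y^5 + y^6

Euclidean algorithm in ℚ[y]:
  y^4 − 5y^3 + 12y^2 − 4y − 112 = (y^4 − 5y^3 + 21y^2 − 31y + 14) + (−9y^2 + 27y − 126)
  y^4 − 5y^3 + 21y^2 − 31y + 14 = (−(1/9)y^2 + (2/9)y − 1/9)(−9y^2 + 27y − 126) + (0)
Last nonzero remainder: −9y^2 + 27y − 126. Dividing through by −9 gives the monic gcd y^2 − 3y + 14.
Then lcm(f, g) = f·g / gcd(f, g); expanding and making the result monic gives the answer.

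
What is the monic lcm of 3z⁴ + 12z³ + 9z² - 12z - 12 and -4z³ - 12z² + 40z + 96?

Euclidean algorithm in ℚ[z]:
  3z⁴ + 12z³ + 9z² - 12z - 12 = (-(3/4)z - 3/4)(-4z³ - 12z² + 40z + 96) + (30z² + 90z + 60)
  -4z³ - 12z² + 40z + 96 = (-(2/15)z)(30z² + 90z + 60) + (48z + 96)
  30z² + 90z + 60 = ((5/8)z + 5/8)(48z + 96) + (0)
Last nonzero remainder: 48z + 96. Dividing through by 48 gives the monic gcd z + 2.
Then lcm(f, g) = f·g / gcd(f, g); expanding and making the result monic gives the answer.

z⁶ + 5z⁵ - 5z⁴ - 49z³ - 44z² + 44z + 48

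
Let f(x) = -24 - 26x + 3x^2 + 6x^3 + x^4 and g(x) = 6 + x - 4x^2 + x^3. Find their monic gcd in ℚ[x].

-2 - x + x^2

Repeated division with remainder:
  x^4 + 6x^3 + 3x^2 - 26x - 24 = (x + 10)(x^3 - 4x^2 + x + 6) + (42x^2 - 42x - 84)
  x^3 - 4x^2 + x + 6 = ((1/42)x - 1/14)(42x^2 - 42x - 84) + (0)
Last nonzero remainder: 42x^2 - 42x - 84. Dividing through by 42 gives the monic gcd x^2 - x - 2.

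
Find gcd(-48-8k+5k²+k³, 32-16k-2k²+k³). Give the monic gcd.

4+k

Apply the Euclidean algorithm:
  k³+5k²-8k-48 = (k³-2k²-16k+32) + (7k²+8k-80)
  k³-2k²-16k+32 = ((1/7)k-22/49)(7k²+8k-80) + (-(48/49)k-192/49)
  7k²+8k-80 = (-(343/48)k+245/12)(-(48/49)k-192/49) + (0)
Last nonzero remainder: -(48/49)k-192/49. Dividing through by -48/49 gives the monic gcd k+4.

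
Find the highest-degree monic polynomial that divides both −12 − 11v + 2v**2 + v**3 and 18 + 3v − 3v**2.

Repeated division with remainder:
  v**3 + 2v**2 − 11v − 12 = (−(1/3)v − 1)(−3v**2 + 3v + 18) + (−2v + 6)
  −3v**2 + 3v + 18 = ((3/2)v + 3)(−2v + 6) + (0)
Last nonzero remainder: −2v + 6. Dividing through by −2 gives the monic gcd v − 3.

−3 + v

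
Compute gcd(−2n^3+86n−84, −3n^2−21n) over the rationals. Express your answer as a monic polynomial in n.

n+7

By polynomial division,
  −2n^3+86n−84 = ((2/3)n−14/3)(−3n^2−21n) + (−12n−84)
  −3n^2−21n = ((1/4)n)(−12n−84) + (0)
Last nonzero remainder: −12n−84. Dividing through by −12 gives the monic gcd n+7.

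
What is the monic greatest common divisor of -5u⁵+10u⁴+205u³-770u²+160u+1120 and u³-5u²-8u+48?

Euclidean algorithm in ℚ[u]:
  -5u⁵+10u⁴+205u³-770u²+160u+1120 = (-5u²-15u+90)(u³-5u²-8u+48) + (-200u²+1600u-3200)
  u³-5u²-8u+48 = (-(1/200)u-3/200)(-200u²+1600u-3200) + (0)
Last nonzero remainder: -200u²+1600u-3200. Dividing through by -200 gives the monic gcd u²-8u+16.

u²-8u+16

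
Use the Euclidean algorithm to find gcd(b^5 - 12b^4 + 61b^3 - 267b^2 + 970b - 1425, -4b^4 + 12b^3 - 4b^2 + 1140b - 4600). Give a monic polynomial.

By polynomial division,
  b^5 - 12b^4 + 61b^3 - 267b^2 + 970b - 1425 = (-(1/4)b + 9/4)(-4b^4 + 12b^3 - 4b^2 + 1140b - 4600) + (33b^3 + 27b^2 - 2745b + 8925)
  -4b^4 + 12b^3 - 4b^2 + 1140b - 4600 = (-(4/33)b + 56/121)(33b^3 + 27b^2 - 2745b + 8925) + (-(42256/121)b^2 + (422560/121)b - 1056400/121)
  33b^3 + 27b^2 - 2745b + 8925 = (-(3993/42256)b - 43197/42256)(-(42256/121)b^2 + (422560/121)b - 1056400/121) + (0)
Last nonzero remainder: -(42256/121)b^2 + (422560/121)b - 1056400/121. Dividing through by -42256/121 gives the monic gcd b^2 - 10b + 25.

b^2 - 10b + 25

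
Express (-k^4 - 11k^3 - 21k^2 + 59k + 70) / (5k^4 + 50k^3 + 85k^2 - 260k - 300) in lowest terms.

Apply the Euclidean algorithm:
  -k^4 - 11k^3 - 21k^2 + 59k + 70 = (-1/5)(5k^4 + 50k^3 + 85k^2 - 260k - 300) + (-k^3 - 4k^2 + 7k + 10)
  5k^4 + 50k^3 + 85k^2 - 260k - 300 = (-5k - 30)(-k^3 - 4k^2 + 7k + 10) + (0)
Last nonzero remainder: -k^3 - 4k^2 + 7k + 10. Dividing through by -1 gives the monic gcd k^3 + 4k^2 - 7k - 10.
Cancel k^3 + 4k^2 - 7k - 10 from numerator and denominator to get the reduced form.

(-k - 7)/(5k + 30)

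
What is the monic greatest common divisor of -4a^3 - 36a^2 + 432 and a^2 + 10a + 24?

Repeated division with remainder:
  -4a^3 - 36a^2 + 432 = (-4a + 4)(a^2 + 10a + 24) + (56a + 336)
  a^2 + 10a + 24 = ((1/56)a + 1/14)(56a + 336) + (0)
Last nonzero remainder: 56a + 336. Dividing through by 56 gives the monic gcd a + 6.

a + 6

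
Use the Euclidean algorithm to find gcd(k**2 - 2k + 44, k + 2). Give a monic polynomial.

By polynomial division,
  k**2 - 2k + 44 = (k - 4)(k + 2) + (52)
  k + 2 = ((1/52)k + 1/26)(52) + (0)
The last nonzero remainder is the constant 52, so the polynomials are coprime and gcd = 1.

1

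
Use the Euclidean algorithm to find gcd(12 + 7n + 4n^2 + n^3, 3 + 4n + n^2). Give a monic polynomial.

3 + n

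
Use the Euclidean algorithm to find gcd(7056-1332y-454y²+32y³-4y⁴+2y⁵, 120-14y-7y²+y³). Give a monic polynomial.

Euclidean algorithm in ℚ[y]:
  2y⁵-4y⁴+32y³-454y²-1332y+7056 = (2y²+10y+130)(y³-7y²-14y+120) + (356y²-712y-8544)
  y³-7y²-14y+120 = ((1/356)y-5/356)(356y²-712y-8544) + (0)
Last nonzero remainder: 356y²-712y-8544. Dividing through by 356 gives the monic gcd y²-2y-24.

-24-2y+y²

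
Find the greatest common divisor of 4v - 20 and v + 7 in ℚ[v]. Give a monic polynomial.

By polynomial division,
  4v - 20 = (4)(v + 7) + (-48)
  v + 7 = (-(1/48)v - 7/48)(-48) + (0)
The last nonzero remainder is the constant -48, so the polynomials are coprime and gcd = 1.

1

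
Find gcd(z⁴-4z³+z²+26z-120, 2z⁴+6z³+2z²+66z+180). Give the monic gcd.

Apply the Euclidean algorithm:
  z⁴-4z³+z²+26z-120 = (1/2)(2z⁴+6z³+2z²+66z+180) + (-7z³-7z-210)
  2z⁴+6z³+2z²+66z+180 = (-(2/7)z-6/7)(-7z³-7z-210) + (0)
Last nonzero remainder: -7z³-7z-210. Dividing through by -7 gives the monic gcd z³+z+30.

z³+z+30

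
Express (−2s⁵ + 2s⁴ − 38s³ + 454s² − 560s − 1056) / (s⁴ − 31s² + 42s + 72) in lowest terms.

Apply the Euclidean algorithm:
  −2s⁵ + 2s⁴ − 38s³ + 454s² − 560s − 1056 = (−2s + 2)(s⁴ − 31s² + 42s + 72) + (−100s³ + 600s² − 500s − 1200)
  s⁴ − 31s² + 42s + 72 = (−(1/100)s − 3/50)(−100s³ + 600s² − 500s − 1200) + (0)
Last nonzero remainder: −100s³ + 600s² − 500s − 1200. Dividing through by −100 gives the monic gcd s³ − 6s² + 5s + 12.
Cancel s³ − 6s² + 5s + 12 from numerator and denominator to get the reduced form.

(−2s² − 10s − 88)/(s + 6)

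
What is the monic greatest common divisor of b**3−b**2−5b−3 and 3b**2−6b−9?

b**2−2b−3

Euclidean algorithm in ℚ[b]:
  b**3−b**2−5b−3 = ((1/3)b+1/3)(3b**2−6b−9) + (0)
Last nonzero remainder: 3b**2−6b−9. Dividing through by 3 gives the monic gcd b**2−2b−3.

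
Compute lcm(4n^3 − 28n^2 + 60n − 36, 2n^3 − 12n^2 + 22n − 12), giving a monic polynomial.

Apply the Euclidean algorithm:
  4n^3 − 28n^2 + 60n − 36 = (2)(2n^3 − 12n^2 + 22n − 12) + (−4n^2 + 16n − 12)
  2n^3 − 12n^2 + 22n − 12 = (−(1/2)n + 1)(−4n^2 + 16n − 12) + (0)
Last nonzero remainder: −4n^2 + 16n − 12. Dividing through by −4 gives the monic gcd n^2 − 4n + 3.
Then lcm(f, g) = f·g / gcd(f, g); expanding and making the result monic gives the answer.

n^4 − 9n^3 + 29n^2 − 39n + 18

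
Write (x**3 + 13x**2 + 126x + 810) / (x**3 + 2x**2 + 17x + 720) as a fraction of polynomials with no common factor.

(x**2 + 4x + 90)/(x**2 - 7x + 80)

Repeated division with remainder:
  x**3 + 13x**2 + 126x + 810 = (x**3 + 2x**2 + 17x + 720) + (11x**2 + 109x + 90)
  x**3 + 2x**2 + 17x + 720 = ((1/11)x - 87/121)(11x**2 + 109x + 90) + ((10550/121)x + 94950/121)
  11x**2 + 109x + 90 = ((1331/10550)x + 121/1055)((10550/121)x + 94950/121) + (0)
Last nonzero remainder: (10550/121)x + 94950/121. Dividing through by 10550/121 gives the monic gcd x + 9.
Cancel x + 9 from numerator and denominator to get the reduced form.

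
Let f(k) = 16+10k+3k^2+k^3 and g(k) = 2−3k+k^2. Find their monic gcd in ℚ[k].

Repeated division with remainder:
  k^3+3k^2+10k+16 = (k+6)(k^2−3k+2) + (26k+4)
  k^2−3k+2 = ((1/26)k−41/338)(26k+4) + (420/169)
  26k+4 = ((2197/210)k+169/105)(420/169) + (0)
The last nonzero remainder is the constant 420/169, so the polynomials are coprime and gcd = 1.

1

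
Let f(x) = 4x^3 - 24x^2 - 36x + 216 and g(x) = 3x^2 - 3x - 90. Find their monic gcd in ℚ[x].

Repeated division with remainder:
  4x^3 - 24x^2 - 36x + 216 = ((4/3)x - 20/3)(3x^2 - 3x - 90) + (64x - 384)
  3x^2 - 3x - 90 = ((3/64)x + 15/64)(64x - 384) + (0)
Last nonzero remainder: 64x - 384. Dividing through by 64 gives the monic gcd x - 6.

x - 6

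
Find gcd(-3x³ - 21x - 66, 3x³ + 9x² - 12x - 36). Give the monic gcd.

x + 2

By polynomial division,
  -3x³ - 21x - 66 = (-1)(3x³ + 9x² - 12x - 36) + (9x² - 33x - 102)
  3x³ + 9x² - 12x - 36 = ((1/3)x + 20/9)(9x² - 33x - 102) + ((286/3)x + 572/3)
  9x² - 33x - 102 = ((27/286)x - 153/286)((286/3)x + 572/3) + (0)
Last nonzero remainder: (286/3)x + 572/3. Dividing through by 286/3 gives the monic gcd x + 2.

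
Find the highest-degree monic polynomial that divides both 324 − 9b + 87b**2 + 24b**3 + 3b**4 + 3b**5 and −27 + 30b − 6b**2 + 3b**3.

By polynomial division,
  3b**5 + 3b**4 + 24b**3 + 87b**2 − 9b + 324 = (b**2 + 3b + 4)(3b**3 − 6b**2 + 30b − 27) + (48b**2 − 48b + 432)
  3b**3 − 6b**2 + 30b − 27 = ((1/16)b − 1/16)(48b**2 − 48b + 432) + (0)
Last nonzero remainder: 48b**2 − 48b + 432. Dividing through by 48 gives the monic gcd b**2 − b + 9.

9 − b + b**2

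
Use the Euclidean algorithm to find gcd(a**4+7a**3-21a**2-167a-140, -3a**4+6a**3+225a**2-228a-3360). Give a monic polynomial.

a**3+6a**2-27a-140

By polynomial division,
  a**4+7a**3-21a**2-167a-140 = (-1/3)(-3a**4+6a**3+225a**2-228a-3360) + (9a**3+54a**2-243a-1260)
  -3a**4+6a**3+225a**2-228a-3360 = (-(1/3)a+8/3)(9a**3+54a**2-243a-1260) + (0)
Last nonzero remainder: 9a**3+54a**2-243a-1260. Dividing through by 9 gives the monic gcd a**3+6a**2-27a-140.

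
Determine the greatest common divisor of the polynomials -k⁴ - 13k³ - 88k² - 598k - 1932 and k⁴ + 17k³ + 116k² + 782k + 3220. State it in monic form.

Euclidean algorithm in ℚ[k]:
  -k⁴ - 13k³ - 88k² - 598k - 1932 = (-1)(k⁴ + 17k³ + 116k² + 782k + 3220) + (4k³ + 28k² + 184k + 1288)
  k⁴ + 17k³ + 116k² + 782k + 3220 = ((1/4)k + 5/2)(4k³ + 28k² + 184k + 1288) + (0)
Last nonzero remainder: 4k³ + 28k² + 184k + 1288. Dividing through by 4 gives the monic gcd k³ + 7k² + 46k + 322.

k³ + 7k² + 46k + 322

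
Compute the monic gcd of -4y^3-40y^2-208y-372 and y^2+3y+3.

1

By polynomial division,
  -4y^3-40y^2-208y-372 = (-4y-28)(y^2+3y+3) + (-112y-288)
  y^2+3y+3 = (-(1/112)y-3/784)(-112y-288) + (93/49)
  -112y-288 = (-(5488/93)y-4704/31)(93/49) + (0)
The last nonzero remainder is the constant 93/49, so the polynomials are coprime and gcd = 1.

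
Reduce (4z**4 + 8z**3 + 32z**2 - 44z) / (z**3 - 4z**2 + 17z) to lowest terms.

(4z**3 + 8z**2 + 32z - 44)/(z**2 - 4z + 17)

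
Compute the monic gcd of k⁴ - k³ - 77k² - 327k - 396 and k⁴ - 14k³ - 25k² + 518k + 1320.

Repeated division with remainder:
  k⁴ - k³ - 77k² - 327k - 396 = (k⁴ - 14k³ - 25k² + 518k + 1320) + (13k³ - 52k² - 845k - 1716)
  k⁴ - 14k³ - 25k² + 518k + 1320 = ((1/13)k - 10/13)(13k³ - 52k² - 845k - 1716) + (0)
Last nonzero remainder: 13k³ - 52k² - 845k - 1716. Dividing through by 13 gives the monic gcd k³ - 4k² - 65k - 132.

k³ - 4k² - 65k - 132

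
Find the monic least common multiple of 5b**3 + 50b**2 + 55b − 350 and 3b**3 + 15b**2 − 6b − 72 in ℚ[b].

b**5 + 17b**4 + 93b**3 + 127b**2 − 358b − 840

Repeated division with remainder:
  5b**3 + 50b**2 + 55b − 350 = (5/3)(3b**3 + 15b**2 − 6b − 72) + (25b**2 + 65b − 230)
  3b**3 + 15b**2 − 6b − 72 = ((3/25)b + 36/125)(25b**2 + 65b − 230) + ((72/25)b − 144/25)
  25b**2 + 65b − 230 = ((625/72)b + 2875/72)((72/25)b − 144/25) + (0)
Last nonzero remainder: (72/25)b − 144/25. Dividing through by 72/25 gives the monic gcd b − 2.
Then lcm(f, g) = f·g / gcd(f, g); expanding and making the result monic gives the answer.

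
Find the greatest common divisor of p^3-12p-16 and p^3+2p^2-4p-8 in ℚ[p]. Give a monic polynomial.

p^2+4p+4

Repeated division with remainder:
  p^3-12p-16 = (p^3+2p^2-4p-8) + (-2p^2-8p-8)
  p^3+2p^2-4p-8 = (-(1/2)p+1)(-2p^2-8p-8) + (0)
Last nonzero remainder: -2p^2-8p-8. Dividing through by -2 gives the monic gcd p^2+4p+4.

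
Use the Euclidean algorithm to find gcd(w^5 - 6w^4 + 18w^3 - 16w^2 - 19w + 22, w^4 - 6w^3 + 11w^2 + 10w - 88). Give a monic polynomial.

w^2 - 4w + 11

By polynomial division,
  w^5 - 6w^4 + 18w^3 - 16w^2 - 19w + 22 = (w)(w^4 - 6w^3 + 11w^2 + 10w - 88) + (7w^3 - 26w^2 + 69w + 22)
  w^4 - 6w^3 + 11w^2 + 10w - 88 = ((1/7)w - 16/49)(7w^3 - 26w^2 + 69w + 22) + (-(360/49)w^2 + (1440/49)w - 3960/49)
  7w^3 - 26w^2 + 69w + 22 = (-(343/360)w - 49/180)(-(360/49)w^2 + (1440/49)w - 3960/49) + (0)
Last nonzero remainder: -(360/49)w^2 + (1440/49)w - 3960/49. Dividing through by -360/49 gives the monic gcd w^2 - 4w + 11.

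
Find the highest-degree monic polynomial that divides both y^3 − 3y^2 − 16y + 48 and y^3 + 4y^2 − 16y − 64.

y^2 − 16

By polynomial division,
  y^3 − 3y^2 − 16y + 48 = (y^3 + 4y^2 − 16y − 64) + (−7y^2 + 112)
  y^3 + 4y^2 − 16y − 64 = (−(1/7)y − 4/7)(−7y^2 + 112) + (0)
Last nonzero remainder: −7y^2 + 112. Dividing through by −7 gives the monic gcd y^2 − 16.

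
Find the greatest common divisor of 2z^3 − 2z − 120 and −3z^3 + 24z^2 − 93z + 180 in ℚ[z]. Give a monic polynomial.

z − 4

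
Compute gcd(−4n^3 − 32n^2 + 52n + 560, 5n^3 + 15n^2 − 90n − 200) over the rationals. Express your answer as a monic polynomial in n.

n^2 + n − 20

Repeated division with remainder:
  −4n^3 − 32n^2 + 52n + 560 = (−4/5)(5n^3 + 15n^2 − 90n − 200) + (−20n^2 − 20n + 400)
  5n^3 + 15n^2 − 90n − 200 = (−(1/4)n − 1/2)(−20n^2 − 20n + 400) + (0)
Last nonzero remainder: −20n^2 − 20n + 400. Dividing through by −20 gives the monic gcd n^2 + n − 20.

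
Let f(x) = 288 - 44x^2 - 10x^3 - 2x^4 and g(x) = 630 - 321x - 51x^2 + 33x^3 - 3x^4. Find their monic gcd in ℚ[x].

Repeated division with remainder:
  -2x^4 - 10x^3 - 44x^2 + 288 = (2/3)(-3x^4 + 33x^3 - 51x^2 - 321x + 630) + (-32x^3 - 10x^2 + 214x - 132)
  -3x^4 + 33x^3 - 51x^2 - 321x + 630 = ((3/32)x - 543/512)(-32x^3 - 10x^2 + 214x - 132) + (-(20907/256)x^2 - (20907/256)x + 62721/128)
  -32x^3 - 10x^2 + 214x - 132 = ((8192/20907)x - 5632/20907)(-(20907/256)x^2 - (20907/256)x + 62721/128) + (0)
Last nonzero remainder: -(20907/256)x^2 - (20907/256)x + 62721/128. Dividing through by -20907/256 gives the monic gcd x^2 + x - 6.

-6 + x + x^2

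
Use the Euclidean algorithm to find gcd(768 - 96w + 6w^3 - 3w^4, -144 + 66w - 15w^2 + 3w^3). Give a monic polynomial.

Apply the Euclidean algorithm:
  -3w^4 + 6w^3 - 96w + 768 = (-w - 3)(3w^3 - 15w^2 + 66w - 144) + (21w^2 - 42w + 336)
  3w^3 - 15w^2 + 66w - 144 = ((1/7)w - 3/7)(21w^2 - 42w + 336) + (0)
Last nonzero remainder: 21w^2 - 42w + 336. Dividing through by 21 gives the monic gcd w^2 - 2w + 16.

16 - 2w + w^2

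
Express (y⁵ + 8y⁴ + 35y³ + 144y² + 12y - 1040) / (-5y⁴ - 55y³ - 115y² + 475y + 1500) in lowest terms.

(-y³ + y² - 24y + 52)/(5y² + 10y - 75)

Euclidean algorithm in ℚ[y]:
  y⁵ + 8y⁴ + 35y³ + 144y² + 12y - 1040 = (-(1/5)y + 3/5)(-5y⁴ - 55y³ - 115y² + 475y + 1500) + (45y³ + 308y² + 27y - 1940)
  -5y⁴ - 55y³ - 115y² + 475y + 1500 = (-(1/9)y - 187/405)(45y³ + 308y² + 27y - 1940) + ((12236/405)y² + (12236/45)y + 48944/81)
  45y³ + 308y² + 27y - 1940 = ((18225/12236)y - 39285/12236)((12236/405)y² + (12236/45)y + 48944/81) + (0)
Last nonzero remainder: (12236/405)y² + (12236/45)y + 48944/81. Dividing through by 12236/405 gives the monic gcd y² + 9y + 20.
Cancel y² + 9y + 20 from numerator and denominator to get the reduced form.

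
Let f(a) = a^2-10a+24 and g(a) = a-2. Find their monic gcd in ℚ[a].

Repeated division with remainder:
  a^2-10a+24 = (a-8)(a-2) + (8)
  a-2 = ((1/8)a-1/4)(8) + (0)
The last nonzero remainder is the constant 8, so the polynomials are coprime and gcd = 1.

1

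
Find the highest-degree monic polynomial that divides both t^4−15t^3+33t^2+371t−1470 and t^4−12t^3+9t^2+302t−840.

t^3−8t^2−23t+210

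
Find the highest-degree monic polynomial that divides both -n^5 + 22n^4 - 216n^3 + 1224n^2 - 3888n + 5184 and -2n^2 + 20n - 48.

n^2 - 10n + 24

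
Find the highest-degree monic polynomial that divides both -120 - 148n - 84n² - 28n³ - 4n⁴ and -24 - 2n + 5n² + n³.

3 + n

Euclidean algorithm in ℚ[n]:
  -4n⁴ - 28n³ - 84n² - 148n - 120 = (-4n - 8)(n³ + 5n² - 2n - 24) + (-52n² - 260n - 312)
  n³ + 5n² - 2n - 24 = (-(1/52)n)(-52n² - 260n - 312) + (-8n - 24)
  -52n² - 260n - 312 = ((13/2)n + 13)(-8n - 24) + (0)
Last nonzero remainder: -8n - 24. Dividing through by -8 gives the monic gcd n + 3.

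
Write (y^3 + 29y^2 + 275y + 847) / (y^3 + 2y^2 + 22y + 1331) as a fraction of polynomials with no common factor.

Repeated division with remainder:
  y^3 + 29y^2 + 275y + 847 = (y^3 + 2y^2 + 22y + 1331) + (27y^2 + 253y - 484)
  y^3 + 2y^2 + 22y + 1331 = ((1/27)y - 199/729)(27y^2 + 253y - 484) + ((79453/729)y + 873983/729)
  27y^2 + 253y - 484 = ((19683/79453)y - 2916/7223)((79453/729)y + 873983/729) + (0)
Last nonzero remainder: (79453/729)y + 873983/729. Dividing through by 79453/729 gives the monic gcd y + 11.
Cancel y + 11 from numerator and denominator to get the reduced form.

(y^2 + 18y + 77)/(y^2 - 9y + 121)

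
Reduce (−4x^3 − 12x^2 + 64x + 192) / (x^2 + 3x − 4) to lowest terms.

Euclidean algorithm in ℚ[x]:
  −4x^3 − 12x^2 + 64x + 192 = (−4x)(x^2 + 3x − 4) + (48x + 192)
  x^2 + 3x − 4 = ((1/48)x − 1/48)(48x + 192) + (0)
Last nonzero remainder: 48x + 192. Dividing through by 48 gives the monic gcd x + 4.
Cancel x + 4 from numerator and denominator to get the reduced form.

(−4x^2 + 4x + 48)/(x − 1)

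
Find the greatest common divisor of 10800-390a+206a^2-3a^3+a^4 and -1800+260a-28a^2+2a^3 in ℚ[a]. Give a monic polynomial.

90-4a+a^2

By polynomial division,
  a^4-3a^3+206a^2-390a+10800 = ((1/2)a+11/2)(2a^3-28a^2+260a-1800) + (230a^2-920a+20700)
  2a^3-28a^2+260a-1800 = ((1/115)a-2/23)(230a^2-920a+20700) + (0)
Last nonzero remainder: 230a^2-920a+20700. Dividing through by 230 gives the monic gcd a^2-4a+90.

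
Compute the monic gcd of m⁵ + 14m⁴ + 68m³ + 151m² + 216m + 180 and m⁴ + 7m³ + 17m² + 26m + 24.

m³ + 3m² + 5m + 6

Euclidean algorithm in ℚ[m]:
  m⁵ + 14m⁴ + 68m³ + 151m² + 216m + 180 = (m + 7)(m⁴ + 7m³ + 17m² + 26m + 24) + (2m³ + 6m² + 10m + 12)
  m⁴ + 7m³ + 17m² + 26m + 24 = ((1/2)m + 2)(2m³ + 6m² + 10m + 12) + (0)
Last nonzero remainder: 2m³ + 6m² + 10m + 12. Dividing through by 2 gives the monic gcd m³ + 3m² + 5m + 6.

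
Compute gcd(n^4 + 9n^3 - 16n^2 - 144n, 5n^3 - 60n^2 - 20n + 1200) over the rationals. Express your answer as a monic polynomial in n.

Apply the Euclidean algorithm:
  n^4 + 9n^3 - 16n^2 - 144n = ((1/5)n + 21/5)(5n^3 - 60n^2 - 20n + 1200) + (240n^2 - 300n - 5040)
  5n^3 - 60n^2 - 20n + 1200 = ((1/48)n - 43/192)(240n^2 - 300n - 5040) + ((285/16)n + 285/4)
  240n^2 - 300n - 5040 = ((256/19)n - 1344/19)((285/16)n + 285/4) + (0)
Last nonzero remainder: (285/16)n + 285/4. Dividing through by 285/16 gives the monic gcd n + 4.

n + 4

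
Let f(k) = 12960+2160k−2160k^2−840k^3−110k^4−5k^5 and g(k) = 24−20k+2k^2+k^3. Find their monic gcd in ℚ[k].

−12+4k+k^2

Repeated division with remainder:
  −5k^5−110k^4−840k^3−2160k^2+2160k+12960 = (−5k^2−100k−740)(k^3+2k^2−20k+24) + (−2560k^2−10240k+30720)
  k^3+2k^2−20k+24 = (−(1/2560)k+1/1280)(−2560k^2−10240k+30720) + (0)
Last nonzero remainder: −2560k^2−10240k+30720. Dividing through by −2560 gives the monic gcd k^2+4k−12.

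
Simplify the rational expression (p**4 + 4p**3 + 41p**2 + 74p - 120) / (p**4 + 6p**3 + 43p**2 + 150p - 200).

Euclidean algorithm in ℚ[p]:
  p**4 + 4p**3 + 41p**2 + 74p - 120 = (p**4 + 6p**3 + 43p**2 + 150p - 200) + (-2p**3 - 2p**2 - 76p + 80)
  p**4 + 6p**3 + 43p**2 + 150p - 200 = (-(1/2)p - 5/2)(-2p**3 - 2p**2 - 76p + 80) + (0)
Last nonzero remainder: -2p**3 - 2p**2 - 76p + 80. Dividing through by -2 gives the monic gcd p**3 + p**2 + 38p - 40.
Cancel p**3 + p**2 + 38p - 40 from numerator and denominator to get the reduced form.

(p + 3)/(p + 5)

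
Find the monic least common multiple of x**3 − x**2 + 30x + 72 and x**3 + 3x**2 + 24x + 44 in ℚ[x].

By polynomial division,
  x**3 − x**2 + 30x + 72 = (x**3 + 3x**2 + 24x + 44) + (−4x**2 + 6x + 28)
  x**3 + 3x**2 + 24x + 44 = (−(1/4)x − 9/8)(−4x**2 + 6x + 28) + ((151/4)x + 151/2)
  −4x**2 + 6x + 28 = (−(16/151)x + 56/151)((151/4)x + 151/2) + (0)
Last nonzero remainder: (151/4)x + 151/2. Dividing through by 151/4 gives the monic gcd x + 2.
Then lcm(f, g) = f·g / gcd(f, g); expanding and making the result monic gives the answer.

x**5 + 51x**3 + 80x**2 + 732x + 1584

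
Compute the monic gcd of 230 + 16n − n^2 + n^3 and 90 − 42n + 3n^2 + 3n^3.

5 + n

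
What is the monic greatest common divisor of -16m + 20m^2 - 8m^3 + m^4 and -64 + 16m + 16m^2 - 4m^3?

8 - 6m + m^2

Euclidean algorithm in ℚ[m]:
  m^4 - 8m^3 + 20m^2 - 16m = (-(1/4)m + 1)(-4m^3 + 16m^2 + 16m - 64) + (8m^2 - 48m + 64)
  -4m^3 + 16m^2 + 16m - 64 = (-(1/2)m - 1)(8m^2 - 48m + 64) + (0)
Last nonzero remainder: 8m^2 - 48m + 64. Dividing through by 8 gives the monic gcd m^2 - 6m + 8.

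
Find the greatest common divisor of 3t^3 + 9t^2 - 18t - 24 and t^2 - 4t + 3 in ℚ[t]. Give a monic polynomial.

1

Euclidean algorithm in ℚ[t]:
  3t^3 + 9t^2 - 18t - 24 = (3t + 21)(t^2 - 4t + 3) + (57t - 87)
  t^2 - 4t + 3 = ((1/57)t - 47/1083)(57t - 87) + (-280/361)
  57t - 87 = (-(20577/280)t + 31407/280)(-280/361) + (0)
The last nonzero remainder is the constant -280/361, so the polynomials are coprime and gcd = 1.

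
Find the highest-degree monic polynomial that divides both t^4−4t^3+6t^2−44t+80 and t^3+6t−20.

Euclidean algorithm in ℚ[t]:
  t^4−4t^3+6t^2−44t+80 = (t−4)(t^3+6t−20) + (0)
The last nonzero remainder t^3+6t−20 is already monic.

t^3+6t−20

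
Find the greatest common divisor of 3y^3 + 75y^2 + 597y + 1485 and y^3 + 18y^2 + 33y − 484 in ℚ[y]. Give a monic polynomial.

y + 11

By polynomial division,
  3y^3 + 75y^2 + 597y + 1485 = (3)(y^3 + 18y^2 + 33y − 484) + (21y^2 + 498y + 2937)
  y^3 + 18y^2 + 33y − 484 = ((1/21)y − 40/147)(21y^2 + 498y + 2937) + ((1404/49)y + 15444/49)
  21y^2 + 498y + 2937 = ((343/468)y + 4361/468)((1404/49)y + 15444/49) + (0)
Last nonzero remainder: (1404/49)y + 15444/49. Dividing through by 1404/49 gives the monic gcd y + 11.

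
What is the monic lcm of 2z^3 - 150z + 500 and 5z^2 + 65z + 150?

By polynomial division,
  2z^3 - 150z + 500 = ((2/5)z - 26/5)(5z^2 + 65z + 150) + (128z + 1280)
  5z^2 + 65z + 150 = ((5/128)z + 15/128)(128z + 1280) + (0)
Last nonzero remainder: 128z + 1280. Dividing through by 128 gives the monic gcd z + 10.
Then lcm(f, g) = f·g / gcd(f, g); expanding and making the result monic gives the answer.

z^4 + 3z^3 - 75z^2 + 25z + 750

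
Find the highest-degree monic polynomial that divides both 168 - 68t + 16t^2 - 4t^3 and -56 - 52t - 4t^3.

14 - t + t^2

Apply the Euclidean algorithm:
  -4t^3 + 16t^2 - 68t + 168 = (-4t^3 - 52t - 56) + (16t^2 - 16t + 224)
  -4t^3 - 52t - 56 = (-(1/4)t - 1/4)(16t^2 - 16t + 224) + (0)
Last nonzero remainder: 16t^2 - 16t + 224. Dividing through by 16 gives the monic gcd t^2 - t + 14.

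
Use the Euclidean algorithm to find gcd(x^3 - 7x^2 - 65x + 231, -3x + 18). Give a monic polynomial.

Apply the Euclidean algorithm:
  x^3 - 7x^2 - 65x + 231 = (-(1/3)x^2 + (1/3)x + 71/3)(-3x + 18) + (-195)
  -3x + 18 = ((1/65)x - 6/65)(-195) + (0)
The last nonzero remainder is the constant -195, so the polynomials are coprime and gcd = 1.

1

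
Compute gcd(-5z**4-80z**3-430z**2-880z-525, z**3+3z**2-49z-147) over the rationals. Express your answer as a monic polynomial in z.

z**2+10z+21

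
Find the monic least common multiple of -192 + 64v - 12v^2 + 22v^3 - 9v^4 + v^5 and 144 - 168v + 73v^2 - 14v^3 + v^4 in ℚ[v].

Euclidean algorithm in ℚ[v]:
  v^5 - 9v^4 + 22v^3 - 12v^2 + 64v - 192 = (v + 5)(v^4 - 14v^3 + 73v^2 - 168v + 144) + (19v^3 - 209v^2 + 760v - 912)
  v^4 - 14v^3 + 73v^2 - 168v + 144 = ((1/19)v - 3/19)(19v^3 - 209v^2 + 760v - 912) + (0)
Last nonzero remainder: 19v^3 - 209v^2 + 760v - 912. Dividing through by 19 gives the monic gcd v^3 - 11v^2 + 40v - 48.
Then lcm(f, g) = f·g / gcd(f, g); expanding and making the result monic gives the answer.

576 - 384v + 100v^2 - 78v^3 + 49v^4 - 12v^5 + v^6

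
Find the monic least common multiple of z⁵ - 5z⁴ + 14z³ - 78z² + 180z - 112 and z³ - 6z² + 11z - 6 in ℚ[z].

z⁶ - 8z⁵ + 29z⁴ - 120z³ + 414z² - 652z + 336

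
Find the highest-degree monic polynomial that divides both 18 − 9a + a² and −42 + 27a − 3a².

1

Euclidean algorithm in ℚ[a]:
  a² − 9a + 18 = (−1/3)(−3a² + 27a − 42) + (4)
  −3a² + 27a − 42 = (−(3/4)a² + (27/4)a − 21/2)(4) + (0)
The last nonzero remainder is the constant 4, so the polynomials are coprime and gcd = 1.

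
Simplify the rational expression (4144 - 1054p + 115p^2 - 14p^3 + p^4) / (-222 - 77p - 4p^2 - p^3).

(-56 + 15p - p^2)/(3 + p)

Euclidean algorithm in ℚ[p]:
  p^4 - 14p^3 + 115p^2 - 1054p + 4144 = (-p + 18)(-p^3 - 4p^2 - 77p - 222) + (110p^2 + 110p + 8140)
  -p^3 - 4p^2 - 77p - 222 = (-(1/110)p - 3/110)(110p^2 + 110p + 8140) + (0)
Last nonzero remainder: 110p^2 + 110p + 8140. Dividing through by 110 gives the monic gcd p^2 + p + 74.
Cancel p^2 + p + 74 from numerator and denominator to get the reduced form.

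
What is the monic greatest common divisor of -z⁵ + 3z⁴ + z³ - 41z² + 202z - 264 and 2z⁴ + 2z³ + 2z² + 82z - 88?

z³ + 2z² + 3z + 44

Repeated division with remainder:
  -z⁵ + 3z⁴ + z³ - 41z² + 202z - 264 = (-(1/2)z + 2)(2z⁴ + 2z³ + 2z² + 82z - 88) + (-2z³ - 4z² - 6z - 88)
  2z⁴ + 2z³ + 2z² + 82z - 88 = (-z + 1)(-2z³ - 4z² - 6z - 88) + (0)
Last nonzero remainder: -2z³ - 4z² - 6z - 88. Dividing through by -2 gives the monic gcd z³ + 2z² + 3z + 44.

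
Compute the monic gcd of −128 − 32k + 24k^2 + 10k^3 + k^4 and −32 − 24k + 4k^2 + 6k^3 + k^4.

−8 + 2k + k^2

Euclidean algorithm in ℚ[k]:
  k^4 + 10k^3 + 24k^2 − 32k − 128 = (k^4 + 6k^3 + 4k^2 − 24k − 32) + (4k^3 + 20k^2 − 8k − 96)
  k^4 + 6k^3 + 4k^2 − 24k − 32 = ((1/4)k + 1/4)(4k^3 + 20k^2 − 8k − 96) + (k^2 + 2k − 8)
  4k^3 + 20k^2 − 8k − 96 = (4k + 12)(k^2 + 2k − 8) + (0)
The last nonzero remainder k^2 + 2k − 8 is already monic.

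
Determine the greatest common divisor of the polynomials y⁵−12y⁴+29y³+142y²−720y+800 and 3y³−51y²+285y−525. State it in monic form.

y²−10y+25

By polynomial division,
  y⁵−12y⁴+29y³+142y²−720y+800 = ((1/3)y²+(5/3)y+19/3)(3y³−51y²+285y−525) + (165y²−1650y+4125)
  3y³−51y²+285y−525 = ((1/55)y−7/55)(165y²−1650y+4125) + (0)
Last nonzero remainder: 165y²−1650y+4125. Dividing through by 165 gives the monic gcd y²−10y+25.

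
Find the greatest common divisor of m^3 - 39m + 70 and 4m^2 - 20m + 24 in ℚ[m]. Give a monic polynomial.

m - 2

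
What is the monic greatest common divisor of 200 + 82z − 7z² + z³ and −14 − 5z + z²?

Euclidean algorithm in ℚ[z]:
  z³ − 7z² + 82z + 200 = (z − 2)(z² − 5z − 14) + (86z + 172)
  z² − 5z − 14 = ((1/86)z − 7/86)(86z + 172) + (0)
Last nonzero remainder: 86z + 172. Dividing through by 86 gives the monic gcd z + 2.

2 + z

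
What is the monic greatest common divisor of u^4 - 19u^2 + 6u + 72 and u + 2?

Apply the Euclidean algorithm:
  u^4 - 19u^2 + 6u + 72 = (u^3 - 2u^2 - 15u + 36)(u + 2) + (0)
The last nonzero remainder u + 2 is already monic.

u + 2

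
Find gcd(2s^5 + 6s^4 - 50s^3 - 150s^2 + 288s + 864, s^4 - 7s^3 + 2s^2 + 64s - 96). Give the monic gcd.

Repeated division with remainder:
  2s^5 + 6s^4 - 50s^3 - 150s^2 + 288s + 864 = (2s + 20)(s^4 - 7s^3 + 2s^2 + 64s - 96) + (86s^3 - 318s^2 - 800s + 2784)
  s^4 - 7s^3 + 2s^2 + 64s - 96 = ((1/86)s - 71/1849)(86s^3 - 318s^2 - 800s + 2784) + (-(1680/1849)s^2 + (1680/1849)s + 20160/1849)
  86s^3 - 318s^2 - 800s + 2784 = (-(79507/840)s + 53621/210)(-(1680/1849)s^2 + (1680/1849)s + 20160/1849) + (0)
Last nonzero remainder: -(1680/1849)s^2 + (1680/1849)s + 20160/1849. Dividing through by -1680/1849 gives the monic gcd s^2 - s - 12.

s^2 - s - 12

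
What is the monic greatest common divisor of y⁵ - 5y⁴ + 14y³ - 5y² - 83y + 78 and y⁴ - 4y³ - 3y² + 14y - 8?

y² + y - 2

Repeated division with remainder:
  y⁵ - 5y⁴ + 14y³ - 5y² - 83y + 78 = (y - 1)(y⁴ - 4y³ - 3y² + 14y - 8) + (13y³ - 22y² - 61y + 70)
  y⁴ - 4y³ - 3y² + 14y - 8 = ((1/13)y - 30/169)(13y³ - 22y² - 61y + 70) + (-(374/169)y² - (374/169)y + 748/169)
  13y³ - 22y² - 61y + 70 = (-(2197/374)y + 5915/374)(-(374/169)y² - (374/169)y + 748/169) + (0)
Last nonzero remainder: -(374/169)y² - (374/169)y + 748/169. Dividing through by -374/169 gives the monic gcd y² + y - 2.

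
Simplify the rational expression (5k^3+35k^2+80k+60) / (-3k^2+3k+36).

By polynomial division,
  5k^3+35k^2+80k+60 = (-(5/3)k-40/3)(-3k^2+3k+36) + (180k+540)
  -3k^2+3k+36 = (-(1/60)k+1/15)(180k+540) + (0)
Last nonzero remainder: 180k+540. Dividing through by 180 gives the monic gcd k+3.
Cancel k+3 from numerator and denominator to get the reduced form.

(-5k^2-20k-20)/(3k-12)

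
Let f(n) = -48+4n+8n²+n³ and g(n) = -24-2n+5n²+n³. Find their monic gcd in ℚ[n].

-8+2n+n²

Repeated division with remainder:
  n³+8n²+4n-48 = (n³+5n²-2n-24) + (3n²+6n-24)
  n³+5n²-2n-24 = ((1/3)n+1)(3n²+6n-24) + (0)
Last nonzero remainder: 3n²+6n-24. Dividing through by 3 gives the monic gcd n²+2n-8.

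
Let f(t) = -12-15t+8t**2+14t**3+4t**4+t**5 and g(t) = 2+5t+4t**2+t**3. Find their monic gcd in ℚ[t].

By polynomial division,
  t**5+4t**4+14t**3+8t**2-15t-12 = (t**2+9)(t**3+4t**2+5t+2) + (-30t**2-60t-30)
  t**3+4t**2+5t+2 = (-(1/30)t-1/15)(-30t**2-60t-30) + (0)
Last nonzero remainder: -30t**2-60t-30. Dividing through by -30 gives the monic gcd t**2+2t+1.

1+2t+t**2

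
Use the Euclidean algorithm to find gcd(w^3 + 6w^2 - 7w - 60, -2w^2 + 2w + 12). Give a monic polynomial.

w - 3

Euclidean algorithm in ℚ[w]:
  w^3 + 6w^2 - 7w - 60 = (-(1/2)w - 7/2)(-2w^2 + 2w + 12) + (6w - 18)
  -2w^2 + 2w + 12 = (-(1/3)w - 2/3)(6w - 18) + (0)
Last nonzero remainder: 6w - 18. Dividing through by 6 gives the monic gcd w - 3.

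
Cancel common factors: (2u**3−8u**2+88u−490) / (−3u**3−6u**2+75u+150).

By polynomial division,
  2u**3−8u**2+88u−490 = (−2/3)(−3u**3−6u**2+75u+150) + (−12u**2+138u−390)
  −3u**3−6u**2+75u+150 = ((1/4)u+27/8)(−12u**2+138u−390) + (−(1173/4)u+5865/4)
  −12u**2+138u−390 = ((16/391)u−104/391)(−(1173/4)u+5865/4) + (0)
Last nonzero remainder: −(1173/4)u+5865/4. Dividing through by −1173/4 gives the monic gcd u−5.
Cancel u−5 from numerator and denominator to get the reduced form.

(−2u**2−2u−98)/(3u**2+21u+30)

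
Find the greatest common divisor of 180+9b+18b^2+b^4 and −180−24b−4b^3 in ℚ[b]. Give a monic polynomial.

Euclidean algorithm in ℚ[b]:
  b^4+18b^2+9b+180 = (−(1/4)b)(−4b^3−24b−180) + (12b^2−36b+180)
  −4b^3−24b−180 = (−(1/3)b−1)(12b^2−36b+180) + (0)
Last nonzero remainder: 12b^2−36b+180. Dividing through by 12 gives the monic gcd b^2−3b+15.

15−3b+b^2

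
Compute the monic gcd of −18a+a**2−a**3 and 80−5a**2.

1

Repeated division with remainder:
  −a**3+a**2−18a = ((1/5)a−1/5)(−5a**2+80) + (−34a+16)
  −5a**2+80 = ((5/34)a+20/289)(−34a+16) + (22800/289)
  −34a+16 = (−(4913/11400)a+289/1425)(22800/289) + (0)
The last nonzero remainder is the constant 22800/289, so the polynomials are coprime and gcd = 1.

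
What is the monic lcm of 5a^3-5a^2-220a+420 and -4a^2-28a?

By polynomial division,
  5a^3-5a^2-220a+420 = (-(5/4)a+10)(-4a^2-28a) + (60a+420)
  -4a^2-28a = (-(1/15)a)(60a+420) + (0)
Last nonzero remainder: 60a+420. Dividing through by 60 gives the monic gcd a+7.
Then lcm(f, g) = f·g / gcd(f, g); expanding and making the result monic gives the answer.

a^4-a^3-44a^2+84a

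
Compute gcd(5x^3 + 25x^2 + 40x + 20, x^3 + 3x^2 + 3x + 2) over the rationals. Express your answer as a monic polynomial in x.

x + 2

By polynomial division,
  5x^3 + 25x^2 + 40x + 20 = (5)(x^3 + 3x^2 + 3x + 2) + (10x^2 + 25x + 10)
  x^3 + 3x^2 + 3x + 2 = ((1/10)x + 1/20)(10x^2 + 25x + 10) + ((3/4)x + 3/2)
  10x^2 + 25x + 10 = ((40/3)x + 20/3)((3/4)x + 3/2) + (0)
Last nonzero remainder: (3/4)x + 3/2. Dividing through by 3/4 gives the monic gcd x + 2.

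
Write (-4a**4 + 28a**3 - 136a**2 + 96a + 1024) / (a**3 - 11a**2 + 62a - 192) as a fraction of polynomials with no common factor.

(-4a**2 + 8a + 32)/(a - 6)

Apply the Euclidean algorithm:
  -4a**4 + 28a**3 - 136a**2 + 96a + 1024 = (-4a - 16)(a**3 - 11a**2 + 62a - 192) + (-64a**2 + 320a - 2048)
  a**3 - 11a**2 + 62a - 192 = (-(1/64)a + 3/32)(-64a**2 + 320a - 2048) + (0)
Last nonzero remainder: -64a**2 + 320a - 2048. Dividing through by -64 gives the monic gcd a**2 - 5a + 32.
Cancel a**2 - 5a + 32 from numerator and denominator to get the reduced form.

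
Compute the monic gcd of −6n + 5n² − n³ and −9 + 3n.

−3 + n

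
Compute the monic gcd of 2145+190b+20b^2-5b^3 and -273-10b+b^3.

Euclidean algorithm in ℚ[b]:
  -5b^3+20b^2+190b+2145 = (-5)(b^3-10b-273) + (20b^2+140b+780)
  b^3-10b-273 = ((1/20)b-7/20)(20b^2+140b+780) + (0)
Last nonzero remainder: 20b^2+140b+780. Dividing through by 20 gives the monic gcd b^2+7b+39.

39+7b+b^2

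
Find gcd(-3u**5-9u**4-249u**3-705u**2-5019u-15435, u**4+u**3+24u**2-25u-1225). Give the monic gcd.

u**2+u+49

Apply the Euclidean algorithm:
  -3u**5-9u**4-249u**3-705u**2-5019u-15435 = (-3u-6)(u**4+u**3+24u**2-25u-1225) + (-171u**3-636u**2-8844u-22785)
  u**4+u**3+24u**2-25u-1225 = (-(1/171)u+155/9747)(-171u**3-636u**2-8844u-22785) + (-(57200/3249)u**2-(57200/3249)u-2802800/3249)
  -171u**3-636u**2-8844u-22785 = ((555579/57200)u+302157/11440)(-(57200/3249)u**2-(57200/3249)u-2802800/3249) + (0)
Last nonzero remainder: -(57200/3249)u**2-(57200/3249)u-2802800/3249. Dividing through by -57200/3249 gives the monic gcd u**2+u+49.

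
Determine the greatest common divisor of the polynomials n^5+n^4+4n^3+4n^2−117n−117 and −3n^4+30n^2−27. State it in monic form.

By polynomial division,
  n^5+n^4+4n^3+4n^2−117n−117 = (−(1/3)n−1/3)(−3n^4+30n^2−27) + (14n^3+14n^2−126n−126)
  −3n^4+30n^2−27 = (−(3/14)n+3/14)(14n^3+14n^2−126n−126) + (0)
Last nonzero remainder: 14n^3+14n^2−126n−126. Dividing through by 14 gives the monic gcd n^3+n^2−9n−9.

n^3+n^2−9n−9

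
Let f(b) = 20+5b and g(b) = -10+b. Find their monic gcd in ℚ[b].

By polynomial division,
  5b+20 = (5)(b-10) + (70)
  b-10 = ((1/70)b-1/7)(70) + (0)
The last nonzero remainder is the constant 70, so the polynomials are coprime and gcd = 1.

1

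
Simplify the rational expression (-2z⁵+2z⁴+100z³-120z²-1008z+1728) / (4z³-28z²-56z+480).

(-z³-z²+24z-36)/(2z-10)

Euclidean algorithm in ℚ[z]:
  -2z⁵+2z⁴+100z³-120z²-1008z+1728 = (-(1/2)z²-3z-3)(4z³-28z²-56z+480) + (-132z²+264z+3168)
  4z³-28z²-56z+480 = (-(1/33)z+5/33)(-132z²+264z+3168) + (0)
Last nonzero remainder: -132z²+264z+3168. Dividing through by -132 gives the monic gcd z²-2z-24.
Cancel z²-2z-24 from numerator and denominator to get the reduced form.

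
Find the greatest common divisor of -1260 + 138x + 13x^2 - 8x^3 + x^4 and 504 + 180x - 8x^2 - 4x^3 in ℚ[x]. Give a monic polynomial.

-7 + x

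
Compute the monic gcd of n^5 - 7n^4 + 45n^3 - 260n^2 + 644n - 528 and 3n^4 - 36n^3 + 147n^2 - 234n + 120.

Repeated division with remainder:
  n^5 - 7n^4 + 45n^3 - 260n^2 + 644n - 528 = ((1/3)n + 5/3)(3n^4 - 36n^3 + 147n^2 - 234n + 120) + (56n^3 - 427n^2 + 994n - 728)
  3n^4 - 36n^3 + 147n^2 - 234n + 120 = ((3/56)n - 15/64)(56n^3 - 427n^2 + 994n - 728) + (-(405/64)n^2 + (1215/32)n - 405/8)
  56n^3 - 427n^2 + 994n - 728 = (-(3584/405)n + 5824/405)(-(405/64)n^2 + (1215/32)n - 405/8) + (0)
Last nonzero remainder: -(405/64)n^2 + (1215/32)n - 405/8. Dividing through by -405/64 gives the monic gcd n^2 - 6n + 8.

n^2 - 6n + 8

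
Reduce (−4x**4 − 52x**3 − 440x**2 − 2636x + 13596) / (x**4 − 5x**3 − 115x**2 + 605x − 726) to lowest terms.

By polynomial division,
  −4x**4 − 52x**3 − 440x**2 − 2636x + 13596 = (−4)(x**4 − 5x**3 − 115x**2 + 605x − 726) + (−72x**3 − 900x**2 − 216x + 10692)
  x**4 − 5x**3 − 115x**2 + 605x − 726 = (−(1/72)x + 35/144)(−72x**3 − 900x**2 − 216x + 10692) + ((403/4)x**2 + 806x − 13299/4)
  −72x**3 − 900x**2 − 216x + 10692 = (−(288/403)x − 1296/403)((403/4)x**2 + 806x − 13299/4) + (0)
Last nonzero remainder: (403/4)x**2 + 806x − 13299/4. Dividing through by 403/4 gives the monic gcd x**2 + 8x − 33.
Cancel x**2 + 8x − 33 from numerator and denominator to get the reduced form.

(−4x**2 − 20x − 412)/(x**2 − 13x + 22)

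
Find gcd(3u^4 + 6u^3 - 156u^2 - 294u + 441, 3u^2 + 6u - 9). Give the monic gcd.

u^2 + 2u - 3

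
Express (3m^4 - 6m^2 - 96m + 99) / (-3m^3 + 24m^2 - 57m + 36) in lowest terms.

(-m^2 - 4m - 11)/(m - 4)

By polynomial division,
  3m^4 - 6m^2 - 96m + 99 = (-m - 8)(-3m^3 + 24m^2 - 57m + 36) + (129m^2 - 516m + 387)
  -3m^3 + 24m^2 - 57m + 36 = (-(1/43)m + 4/43)(129m^2 - 516m + 387) + (0)
Last nonzero remainder: 129m^2 - 516m + 387. Dividing through by 129 gives the monic gcd m^2 - 4m + 3.
Cancel m^2 - 4m + 3 from numerator and denominator to get the reduced form.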